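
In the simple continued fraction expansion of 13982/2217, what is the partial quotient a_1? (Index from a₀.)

3

13982 = 6·2217 + 680   →  a_0 = 6
2217 = 3·680 + 177   →  a_1 = 3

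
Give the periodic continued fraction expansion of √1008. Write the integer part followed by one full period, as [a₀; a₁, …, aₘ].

a₀ = ⌊√1008⌋ = 31.
With m₀=0, d₀=1 and mₖ₊₁ = dₖaₖ − mₖ, dₖ₊₁ = (n − mₖ₊₁²)/dₖ, aₖ₊₁ = ⌊(a₀+mₖ₊₁)/dₖ₊₁⌋:
  k=1: m=31, d=47, a=1
  k=2: m=16, d=16, a=2
  k=3: m=16, d=47, a=1
  k=4: m=31, d=1, a=62
d=1 and a=2a₀=62 at k=4, so the next step gives (m, d) = (31, 47) again — its k=1 value — and the period has length 4.

[31; 1, 2, 1, 62]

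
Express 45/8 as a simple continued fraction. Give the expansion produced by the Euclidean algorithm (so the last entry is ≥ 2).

45 = 5·8 + 5
8 = 1·5 + 3
5 = 1·3 + 2
3 = 1·2 + 1
2 = 2·1 + 0  (stop)
So 45/8 = [5; 1, 1, 1, 2].

[5; 1, 1, 1, 2]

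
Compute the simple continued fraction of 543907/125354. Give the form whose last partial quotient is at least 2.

543907 = 4*125354 + 42491
125354 = 2*42491 + 40372
42491 = 1*40372 + 2119
40372 = 19*2119 + 111
2119 = 19*111 + 10
111 = 11*10 + 1
10 = 10*1 + 0  (stop)
So 543907/125354 = [4; 2, 1, 19, 19, 11, 10].

[4; 2, 1, 19, 19, 11, 10]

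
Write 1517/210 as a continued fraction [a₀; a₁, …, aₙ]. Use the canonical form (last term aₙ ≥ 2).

1517 = 7·210 + 47
210 = 4·47 + 22
47 = 2·22 + 3
22 = 7·3 + 1
3 = 3·1 + 0  (stop)
So 1517/210 = [7; 4, 2, 7, 3].

[7; 4, 2, 7, 3]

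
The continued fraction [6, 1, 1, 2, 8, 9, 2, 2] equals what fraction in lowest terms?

Using pₖ = aₖpₖ₋₁ + pₖ₋₂ and qₖ = aₖqₖ₋₁ + qₖ₋₂:
  k=0: a=6, p=6, q=1
  k=1: a=1, p=7, q=1
  k=2: a=1, p=13, q=2
  k=3: a=2, p=33, q=5
  k=4: a=8, p=277, q=42
  k=5: a=9, p=2526, q=383
  k=6: a=2, p=5329, q=808
  k=7: a=2, p=13184, q=1999

13184/1999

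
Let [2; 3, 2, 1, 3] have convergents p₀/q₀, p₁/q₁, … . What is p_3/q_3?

23/10

Using pₖ = aₖpₖ₋₁ + pₖ₋₂, qₖ = aₖqₖ₋₁ + qₖ₋₂ (with p₋₁=1, p₋₂=0, q₋₁=0, q₋₂=1):
  k=0: a=2, p=2, q=1
  k=1: a=3, p=7, q=3
  k=2: a=2, p=16, q=7
  k=3: a=1, p=23, q=10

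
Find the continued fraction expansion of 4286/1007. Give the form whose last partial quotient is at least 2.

[4; 3, 1, 9, 3, 8]

4286 = 4·1007 + 258
1007 = 3·258 + 233
258 = 1·233 + 25
233 = 9·25 + 8
25 = 3·8 + 1
8 = 8·1 + 0  (stop)
So 4286/1007 = [4; 3, 1, 9, 3, 8].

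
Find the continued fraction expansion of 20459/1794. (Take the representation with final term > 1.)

[11; 2, 2, 9, 3, 2, 1, 3]

20459 = 11*1794 + 725
1794 = 2*725 + 344
725 = 2*344 + 37
344 = 9*37 + 11
37 = 3*11 + 4
11 = 2*4 + 3
4 = 1*3 + 1
3 = 3*1 + 0  (stop)
So 20459/1794 = [11; 2, 2, 9, 3, 2, 1, 3].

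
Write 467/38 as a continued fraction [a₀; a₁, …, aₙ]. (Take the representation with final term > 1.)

467 = 12·38 + 11
38 = 3·11 + 5
11 = 2·5 + 1
5 = 5·1 + 0  (stop)
So 467/38 = [12; 3, 2, 5].

[12; 3, 2, 5]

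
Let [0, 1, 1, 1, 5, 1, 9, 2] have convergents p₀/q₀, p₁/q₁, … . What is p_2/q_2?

Using pₖ = aₖpₖ₋₁ + pₖ₋₂, qₖ = aₖqₖ₋₁ + qₖ₋₂ (with p₋₁=1, p₋₂=0, q₋₁=0, q₋₂=1):
  k=0: a=0, p=0, q=1
  k=1: a=1, p=1, q=1
  k=2: a=1, p=1, q=2

1/2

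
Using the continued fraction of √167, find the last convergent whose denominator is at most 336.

√167 = [12; 1, 11, 1, 24, …] (period length 4).
Convergents:
  p_0/q_0 = 12/1
  p_1/q_1 = 13/1
  p_2/q_2 = 155/12
  p_3/q_3 = 168/13
  p_4/q_4 = 4187/324
  p_5/q_5 = 4355/337
q_4 = 324 ≤ 336 < 337 = q_5, so the answer is 4187/324.

4187/324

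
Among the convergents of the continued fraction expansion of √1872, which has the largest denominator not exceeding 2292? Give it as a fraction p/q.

55987/1294

√1872 = [43; 3, 1, 3, 86, …] (period length 4).
Convergents:
  p_0/q_0 = 43/1
  p_1/q_1 = 130/3
  p_2/q_2 = 173/4
  p_3/q_3 = 649/15
  p_4/q_4 = 55987/1294
  p_5/q_5 = 168610/3897
q_4 = 1294 ≤ 2292 < 3897 = q_5, so the answer is 55987/1294.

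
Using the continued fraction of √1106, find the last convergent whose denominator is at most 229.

5055/152

√1106 = [33; 3, 1, 8, 1, 3, 66, …] (period length 6).
Convergents:
  p_0/q_0 = 33/1
  p_1/q_1 = 100/3
  p_2/q_2 = 133/4
  p_3/q_3 = 1164/35
  p_4/q_4 = 1297/39
  p_5/q_5 = 5055/152
  p_6/q_6 = 334927/10071
q_5 = 152 ≤ 229 < 10071 = q_6, so the answer is 5055/152.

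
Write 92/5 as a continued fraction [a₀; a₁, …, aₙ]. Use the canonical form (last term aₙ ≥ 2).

[18; 2, 2]

92 = 18·5 + 2
5 = 2·2 + 1
2 = 2·1 + 0  (stop)
So 92/5 = [18; 2, 2].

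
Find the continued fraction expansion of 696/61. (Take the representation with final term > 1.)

696 = 11*61 + 25
61 = 2*25 + 11
25 = 2*11 + 3
11 = 3*3 + 2
3 = 1*2 + 1
2 = 2*1 + 0  (stop)
So 696/61 = [11; 2, 2, 3, 1, 2].

[11; 2, 2, 3, 1, 2]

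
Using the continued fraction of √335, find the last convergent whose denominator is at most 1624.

21927/1198

√335 = [18; 3, 3, 3, 36, …] (period length 4).
Convergents:
  p_0/q_0 = 18/1
  p_1/q_1 = 55/3
  p_2/q_2 = 183/10
  p_3/q_3 = 604/33
  p_4/q_4 = 21927/1198
  p_5/q_5 = 66385/3627
q_4 = 1198 ≤ 1624 < 3627 = q_5, so the answer is 21927/1198.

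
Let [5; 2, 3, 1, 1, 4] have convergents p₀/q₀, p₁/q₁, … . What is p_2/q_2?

Using pₖ = aₖpₖ₋₁ + pₖ₋₂, qₖ = aₖqₖ₋₁ + qₖ₋₂ (with p₋₁=1, p₋₂=0, q₋₁=0, q₋₂=1):
  k=0: a=5, p=5, q=1
  k=1: a=2, p=11, q=2
  k=2: a=3, p=38, q=7

38/7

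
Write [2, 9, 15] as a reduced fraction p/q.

287/136

Using pₖ = aₖpₖ₋₁ + pₖ₋₂ and qₖ = aₖqₖ₋₁ + qₖ₋₂:
  k=0: a=2, p=2, q=1
  k=1: a=9, p=19, q=9
  k=2: a=15, p=287, q=136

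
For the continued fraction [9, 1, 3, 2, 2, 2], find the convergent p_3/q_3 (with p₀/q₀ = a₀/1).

88/9

Using pₖ = aₖpₖ₋₁ + pₖ₋₂, qₖ = aₖqₖ₋₁ + qₖ₋₂ (with p₋₁=1, p₋₂=0, q₋₁=0, q₋₂=1):
  k=0: a=9, p=9, q=1
  k=1: a=1, p=10, q=1
  k=2: a=3, p=39, q=4
  k=3: a=2, p=88, q=9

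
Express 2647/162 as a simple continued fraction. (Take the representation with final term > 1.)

[16; 2, 1, 17, 3]

2647 = 16·162 + 55
162 = 2·55 + 52
55 = 1·52 + 3
52 = 17·3 + 1
3 = 3·1 + 0  (stop)
So 2647/162 = [16; 2, 1, 17, 3].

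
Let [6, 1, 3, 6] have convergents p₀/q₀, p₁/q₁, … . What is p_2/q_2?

27/4

Using pₖ = aₖpₖ₋₁ + pₖ₋₂, qₖ = aₖqₖ₋₁ + qₖ₋₂ (with p₋₁=1, p₋₂=0, q₋₁=0, q₋₂=1):
  k=0: a=6, p=6, q=1
  k=1: a=1, p=7, q=1
  k=2: a=3, p=27, q=4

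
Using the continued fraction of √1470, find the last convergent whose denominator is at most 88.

√1470 = [38; 2, 1, 14, 1, 2, 76, …] (period length 6).
Convergents:
  p_0/q_0 = 38/1
  p_1/q_1 = 77/2
  p_2/q_2 = 115/3
  p_3/q_3 = 1687/44
  p_4/q_4 = 1802/47
  p_5/q_5 = 5291/138
q_4 = 47 ≤ 88 < 138 = q_5, so the answer is 1802/47.

1802/47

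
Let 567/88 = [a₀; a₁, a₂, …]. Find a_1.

567 = 6·88 + 39   →  a_0 = 6
88 = 2·39 + 10   →  a_1 = 2

2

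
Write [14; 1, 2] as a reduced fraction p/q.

Using pₖ = aₖpₖ₋₁ + pₖ₋₂ and qₖ = aₖqₖ₋₁ + qₖ₋₂:
  k=0: a=14, p=14, q=1
  k=1: a=1, p=15, q=1
  k=2: a=2, p=44, q=3

44/3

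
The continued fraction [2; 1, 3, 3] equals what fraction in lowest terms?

36/13

Using pₖ = aₖpₖ₋₁ + pₖ₋₂ and qₖ = aₖqₖ₋₁ + qₖ₋₂:
  k=0: a=2, p=2, q=1
  k=1: a=1, p=3, q=1
  k=2: a=3, p=11, q=4
  k=3: a=3, p=36, q=13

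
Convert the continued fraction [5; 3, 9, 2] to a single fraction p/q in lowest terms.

Using pₖ = aₖpₖ₋₁ + pₖ₋₂ and qₖ = aₖqₖ₋₁ + qₖ₋₂:
  k=0: a=5, p=5, q=1
  k=1: a=3, p=16, q=3
  k=2: a=9, p=149, q=28
  k=3: a=2, p=314, q=59

314/59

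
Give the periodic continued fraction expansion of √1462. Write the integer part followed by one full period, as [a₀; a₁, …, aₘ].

a₀ = ⌊√1462⌋ = 38.
With m₀=0, d₀=1 and mₖ₊₁ = dₖaₖ − mₖ, dₖ₊₁ = (n − mₖ₊₁²)/dₖ, aₖ₊₁ = ⌊(a₀+mₖ₊₁)/dₖ₊₁⌋:
  k=1: m=38, d=18, a=4
  k=2: m=34, d=17, a=4
  k=3: m=34, d=18, a=4
  k=4: m=38, d=1, a=76
d=1 and a=2a₀=76 at k=4, so the next step gives (m, d) = (38, 18) again — its k=1 value — and the period has length 4.

[38; 4, 4, 4, 76]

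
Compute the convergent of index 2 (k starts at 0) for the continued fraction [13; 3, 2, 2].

Using pₖ = aₖpₖ₋₁ + pₖ₋₂, qₖ = aₖqₖ₋₁ + qₖ₋₂ (with p₋₁=1, p₋₂=0, q₋₁=0, q₋₂=1):
  k=0: a=13, p=13, q=1
  k=1: a=3, p=40, q=3
  k=2: a=2, p=93, q=7

93/7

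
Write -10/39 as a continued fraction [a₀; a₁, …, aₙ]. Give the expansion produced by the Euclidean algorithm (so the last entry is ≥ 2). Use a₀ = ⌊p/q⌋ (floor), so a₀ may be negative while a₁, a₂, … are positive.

-10 = -1·39 + 29
39 = 1·29 + 10
29 = 2·10 + 9
10 = 1·9 + 1
9 = 9·1 + 0  (stop)
So -10/39 = [-1; 1, 2, 1, 9].

[-1; 1, 2, 1, 9]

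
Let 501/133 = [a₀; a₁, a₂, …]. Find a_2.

3

501 = 3·133 + 102   →  a_0 = 3
133 = 1·102 + 31   →  a_1 = 1
102 = 3·31 + 9   →  a_2 = 3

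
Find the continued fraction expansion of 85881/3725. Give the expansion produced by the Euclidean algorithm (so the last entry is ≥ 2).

85881 = 23×3725 + 206
3725 = 18×206 + 17
206 = 12×17 + 2
17 = 8×2 + 1
2 = 2×1 + 0  (stop)
So 85881/3725 = [23; 18, 12, 8, 2].

[23; 18, 12, 8, 2]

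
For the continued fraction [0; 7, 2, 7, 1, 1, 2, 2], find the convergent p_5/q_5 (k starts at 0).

Using pₖ = aₖpₖ₋₁ + pₖ₋₂, qₖ = aₖqₖ₋₁ + qₖ₋₂ (with p₋₁=1, p₋₂=0, q₋₁=0, q₋₂=1):
  k=0: a=0, p=0, q=1
  k=1: a=7, p=1, q=7
  k=2: a=2, p=2, q=15
  k=3: a=7, p=15, q=112
  k=4: a=1, p=17, q=127
  k=5: a=1, p=32, q=239

32/239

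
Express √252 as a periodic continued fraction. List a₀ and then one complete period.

[15; 1, 6, 1, 30]

a₀ = ⌊√252⌋ = 15.
With m₀=0, d₀=1 and mₖ₊₁ = dₖaₖ − mₖ, dₖ₊₁ = (n − mₖ₊₁²)/dₖ, aₖ₊₁ = ⌊(a₀+mₖ₊₁)/dₖ₊₁⌋:
  k=1: m=15, d=27, a=1
  k=2: m=12, d=4, a=6
  k=3: m=12, d=27, a=1
  k=4: m=15, d=1, a=30
d=1 and a=2a₀=30 at k=4, so the next step gives (m, d) = (15, 27) again — its k=1 value — and the period has length 4.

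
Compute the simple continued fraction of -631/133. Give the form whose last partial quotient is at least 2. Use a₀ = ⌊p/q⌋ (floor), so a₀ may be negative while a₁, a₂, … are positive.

[-5; 3, 1, 10, 3]

-631 = -5*133 + 34
133 = 3*34 + 31
34 = 1*31 + 3
31 = 10*3 + 1
3 = 3*1 + 0  (stop)
So -631/133 = [-5; 3, 1, 10, 3].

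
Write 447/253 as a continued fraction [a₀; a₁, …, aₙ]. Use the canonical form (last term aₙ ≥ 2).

[1; 1, 3, 3, 2, 8]

447 = 1*253 + 194
253 = 1*194 + 59
194 = 3*59 + 17
59 = 3*17 + 8
17 = 2*8 + 1
8 = 8*1 + 0  (stop)
So 447/253 = [1; 1, 3, 3, 2, 8].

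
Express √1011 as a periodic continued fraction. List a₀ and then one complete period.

a₀ = ⌊√1011⌋ = 31.
With m₀=0, d₀=1 and mₖ₊₁ = dₖaₖ − mₖ, dₖ₊₁ = (n − mₖ₊₁²)/dₖ, aₖ₊₁ = ⌊(a₀+mₖ₊₁)/dₖ₊₁⌋:
  k=1: m=31, d=50, a=1
  k=2: m=19, d=13, a=3
  k=3: m=20, d=47, a=1
  k=4: m=27, d=6, a=9
  k=5: m=27, d=47, a=1
  k=6: m=20, d=13, a=3
  k=7: m=19, d=50, a=1
  k=8: m=31, d=1, a=62
d=1 and a=2a₀=62 at k=8, so the next step gives (m, d) = (31, 50) again — its k=1 value — and the period has length 8.

[31; 1, 3, 1, 9, 1, 3, 1, 62]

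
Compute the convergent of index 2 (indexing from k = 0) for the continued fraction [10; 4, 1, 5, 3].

Using pₖ = aₖpₖ₋₁ + pₖ₋₂, qₖ = aₖqₖ₋₁ + qₖ₋₂ (with p₋₁=1, p₋₂=0, q₋₁=0, q₋₂=1):
  k=0: a=10, p=10, q=1
  k=1: a=4, p=41, q=4
  k=2: a=1, p=51, q=5

51/5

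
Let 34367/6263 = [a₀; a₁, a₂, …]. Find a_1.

34367 = 5·6263 + 3052   →  a_0 = 5
6263 = 2·3052 + 159   →  a_1 = 2

2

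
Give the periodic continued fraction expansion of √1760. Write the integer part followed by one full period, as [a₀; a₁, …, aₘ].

a₀ = ⌊√1760⌋ = 41.
With m₀=0, d₀=1 and mₖ₊₁ = dₖaₖ − mₖ, dₖ₊₁ = (n − mₖ₊₁²)/dₖ, aₖ₊₁ = ⌊(a₀+mₖ₊₁)/dₖ₊₁⌋:
  k=1: m=41, d=79, a=1
  k=2: m=38, d=4, a=19
  k=3: m=38, d=79, a=1
  k=4: m=41, d=1, a=82
d=1 and a=2a₀=82 at k=4, so the next step gives (m, d) = (41, 79) again — its k=1 value — and the period has length 4.

[41; 1, 19, 1, 82]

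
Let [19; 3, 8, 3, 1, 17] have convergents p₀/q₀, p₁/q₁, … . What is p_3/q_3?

Using pₖ = aₖpₖ₋₁ + pₖ₋₂, qₖ = aₖqₖ₋₁ + qₖ₋₂ (with p₋₁=1, p₋₂=0, q₋₁=0, q₋₂=1):
  k=0: a=19, p=19, q=1
  k=1: a=3, p=58, q=3
  k=2: a=8, p=483, q=25
  k=3: a=3, p=1507, q=78

1507/78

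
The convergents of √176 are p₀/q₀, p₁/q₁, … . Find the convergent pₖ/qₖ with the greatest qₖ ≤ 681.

√176 = [13; 3, 1, 3, 26, …] (period length 4).
Convergents:
  p_0/q_0 = 13/1
  p_1/q_1 = 40/3
  p_2/q_2 = 53/4
  p_3/q_3 = 199/15
  p_4/q_4 = 5227/394
  p_5/q_5 = 15880/1197
q_4 = 394 ≤ 681 < 1197 = q_5, so the answer is 5227/394.

5227/394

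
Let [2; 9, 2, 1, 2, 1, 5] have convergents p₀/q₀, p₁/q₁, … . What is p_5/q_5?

217/103

Using pₖ = aₖpₖ₋₁ + pₖ₋₂, qₖ = aₖqₖ₋₁ + qₖ₋₂ (with p₋₁=1, p₋₂=0, q₋₁=0, q₋₂=1):
  k=0: a=2, p=2, q=1
  k=1: a=9, p=19, q=9
  k=2: a=2, p=40, q=19
  k=3: a=1, p=59, q=28
  k=4: a=2, p=158, q=75
  k=5: a=1, p=217, q=103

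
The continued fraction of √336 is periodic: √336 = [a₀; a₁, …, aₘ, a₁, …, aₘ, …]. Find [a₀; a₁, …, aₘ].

[18; 3, 36]

a₀ = ⌊√336⌋ = 18.
With m₀=0, d₀=1 and mₖ₊₁ = dₖaₖ − mₖ, dₖ₊₁ = (n − mₖ₊₁²)/dₖ, aₖ₊₁ = ⌊(a₀+mₖ₊₁)/dₖ₊₁⌋:
  k=1: m=18, d=12, a=3
  k=2: m=18, d=1, a=36
d=1 and a=2a₀=36 at k=2, so the next step gives (m, d) = (18, 12) again — its k=1 value — and the period has length 2.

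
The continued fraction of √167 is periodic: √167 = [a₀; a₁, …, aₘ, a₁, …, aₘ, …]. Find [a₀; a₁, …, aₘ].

[12; 1, 11, 1, 24]

a₀ = ⌊√167⌋ = 12.
With m₀=0, d₀=1 and mₖ₊₁ = dₖaₖ − mₖ, dₖ₊₁ = (n − mₖ₊₁²)/dₖ, aₖ₊₁ = ⌊(a₀+mₖ₊₁)/dₖ₊₁⌋:
  k=1: m=12, d=23, a=1
  k=2: m=11, d=2, a=11
  k=3: m=11, d=23, a=1
  k=4: m=12, d=1, a=24
d=1 and a=2a₀=24 at k=4, so the next step gives (m, d) = (12, 23) again — its k=1 value — and the period has length 4.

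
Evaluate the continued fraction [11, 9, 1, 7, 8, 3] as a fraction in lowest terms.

22258/2005

Using pₖ = aₖpₖ₋₁ + pₖ₋₂ and qₖ = aₖqₖ₋₁ + qₖ₋₂:
  k=0: a=11, p=11, q=1
  k=1: a=9, p=100, q=9
  k=2: a=1, p=111, q=10
  k=3: a=7, p=877, q=79
  k=4: a=8, p=7127, q=642
  k=5: a=3, p=22258, q=2005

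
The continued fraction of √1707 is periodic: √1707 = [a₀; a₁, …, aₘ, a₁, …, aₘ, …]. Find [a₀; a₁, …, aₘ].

[41; 3, 6, 41, 6, 3, 82]

a₀ = ⌊√1707⌋ = 41.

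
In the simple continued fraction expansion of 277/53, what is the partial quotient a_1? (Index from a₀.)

277 = 5·53 + 12   →  a_0 = 5
53 = 4·12 + 5   →  a_1 = 4

4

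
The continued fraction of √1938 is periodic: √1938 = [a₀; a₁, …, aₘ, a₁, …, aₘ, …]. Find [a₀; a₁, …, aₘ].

a₀ = ⌊√1938⌋ = 44.
With m₀=0, d₀=1 and mₖ₊₁ = dₖaₖ − mₖ, dₖ₊₁ = (n − mₖ₊₁²)/dₖ, aₖ₊₁ = ⌊(a₀+mₖ₊₁)/dₖ₊₁⌋:
  k=1: m=44, d=2, a=44
  k=2: m=44, d=1, a=88
d=1 and a=2a₀=88 at k=2, so the next step gives (m, d) = (44, 2) again — its k=1 value — and the period has length 2.

[44; 44, 88]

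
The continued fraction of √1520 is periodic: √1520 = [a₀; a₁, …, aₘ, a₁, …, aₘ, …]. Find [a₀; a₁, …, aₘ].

a₀ = ⌊√1520⌋ = 38.
With m₀=0, d₀=1 and mₖ₊₁ = dₖaₖ − mₖ, dₖ₊₁ = (n − mₖ₊₁²)/dₖ, aₖ₊₁ = ⌊(a₀+mₖ₊₁)/dₖ₊₁⌋:
  k=1: m=38, d=76, a=1
  k=2: m=38, d=1, a=76
d=1 and a=2a₀=76 at k=2, so the next step gives (m, d) = (38, 76) again — its k=1 value — and the period has length 2.

[38; 1, 76]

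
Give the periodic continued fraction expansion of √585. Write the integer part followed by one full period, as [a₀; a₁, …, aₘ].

a₀ = ⌊√585⌋ = 24.
With m₀=0, d₀=1 and mₖ₊₁ = dₖaₖ − mₖ, dₖ₊₁ = (n − mₖ₊₁²)/dₖ, aₖ₊₁ = ⌊(a₀+mₖ₊₁)/dₖ₊₁⌋:
  k=1: m=24, d=9, a=5
  k=2: m=21, d=16, a=2
  k=3: m=11, d=29, a=1
  k=4: m=18, d=9, a=4
  k=5: m=18, d=29, a=1
  k=6: m=11, d=16, a=2
  k=7: m=21, d=9, a=5
  k=8: m=24, d=1, a=48
d=1 and a=2a₀=48 at k=8, so the next step gives (m, d) = (24, 9) again — its k=1 value — and the period has length 8.

[24; 5, 2, 1, 4, 1, 2, 5, 48]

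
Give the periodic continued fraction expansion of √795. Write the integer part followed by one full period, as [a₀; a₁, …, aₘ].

[28; 5, 9, 5, 56]

a₀ = ⌊√795⌋ = 28.
With m₀=0, d₀=1 and mₖ₊₁ = dₖaₖ − mₖ, dₖ₊₁ = (n − mₖ₊₁²)/dₖ, aₖ₊₁ = ⌊(a₀+mₖ₊₁)/dₖ₊₁⌋:
  k=1: m=28, d=11, a=5
  k=2: m=27, d=6, a=9
  k=3: m=27, d=11, a=5
  k=4: m=28, d=1, a=56
d=1 and a=2a₀=56 at k=4, so the next step gives (m, d) = (28, 11) again — its k=1 value — and the period has length 4.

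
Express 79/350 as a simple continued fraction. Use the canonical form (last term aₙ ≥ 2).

[0; 4, 2, 3, 11]

79 = 0×350 + 79
350 = 4×79 + 34
79 = 2×34 + 11
34 = 3×11 + 1
11 = 11×1 + 0  (stop)
So 79/350 = [0; 4, 2, 3, 11].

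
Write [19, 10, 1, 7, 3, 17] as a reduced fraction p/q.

Using pₖ = aₖpₖ₋₁ + pₖ₋₂ and qₖ = aₖqₖ₋₁ + qₖ₋₂:
  k=0: a=19, p=19, q=1
  k=1: a=10, p=191, q=10
  k=2: a=1, p=210, q=11
  k=3: a=7, p=1661, q=87
  k=4: a=3, p=5193, q=272
  k=5: a=17, p=89942, q=4711

89942/4711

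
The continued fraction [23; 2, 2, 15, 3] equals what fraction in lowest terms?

5523/236

Using pₖ = aₖpₖ₋₁ + pₖ₋₂ and qₖ = aₖqₖ₋₁ + qₖ₋₂:
  k=0: a=23, p=23, q=1
  k=1: a=2, p=47, q=2
  k=2: a=2, p=117, q=5
  k=3: a=15, p=1802, q=77
  k=4: a=3, p=5523, q=236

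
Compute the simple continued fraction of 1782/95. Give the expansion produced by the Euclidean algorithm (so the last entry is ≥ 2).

1782 = 18·95 + 72
95 = 1·72 + 23
72 = 3·23 + 3
23 = 7·3 + 2
3 = 1·2 + 1
2 = 2·1 + 0  (stop)
So 1782/95 = [18; 1, 3, 7, 1, 2].

[18; 1, 3, 7, 1, 2]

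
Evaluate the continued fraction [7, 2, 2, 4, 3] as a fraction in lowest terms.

Fold from the inside: start with 3/1.
  4 + 1/3 = 13/3
  2 + 3/13 = 29/13
  2 + 13/29 = 71/29
  7 + 29/71 = 526/71

526/71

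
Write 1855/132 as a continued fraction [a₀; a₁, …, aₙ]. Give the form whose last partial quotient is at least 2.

1855 = 14*132 + 7
132 = 18*7 + 6
7 = 1*6 + 1
6 = 6*1 + 0  (stop)
So 1855/132 = [14; 18, 1, 6].

[14; 18, 1, 6]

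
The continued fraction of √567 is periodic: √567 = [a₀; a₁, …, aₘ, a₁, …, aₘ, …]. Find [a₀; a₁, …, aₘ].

a₀ = ⌊√567⌋ = 23.

[23; 1, 4, 3, 4, 1, 46]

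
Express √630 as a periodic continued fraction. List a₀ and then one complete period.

a₀ = ⌊√630⌋ = 25.
With m₀=0, d₀=1 and mₖ₊₁ = dₖaₖ − mₖ, dₖ₊₁ = (n − mₖ₊₁²)/dₖ, aₖ₊₁ = ⌊(a₀+mₖ₊₁)/dₖ₊₁⌋:
  k=1: m=25, d=5, a=10
  k=2: m=25, d=1, a=50
d=1 and a=2a₀=50 at k=2, so the next step gives (m, d) = (25, 5) again — its k=1 value — and the period has length 2.

[25; 10, 50]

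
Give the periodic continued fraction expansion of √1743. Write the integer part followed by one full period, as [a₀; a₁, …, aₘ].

a₀ = ⌊√1743⌋ = 41.
With m₀=0, d₀=1 and mₖ₊₁ = dₖaₖ − mₖ, dₖ₊₁ = (n − mₖ₊₁²)/dₖ, aₖ₊₁ = ⌊(a₀+mₖ₊₁)/dₖ₊₁⌋:
  k=1: m=41, d=62, a=1
  k=2: m=21, d=21, a=2
  k=3: m=21, d=62, a=1
  k=4: m=41, d=1, a=82
d=1 and a=2a₀=82 at k=4, so the next step gives (m, d) = (41, 62) again — its k=1 value — and the period has length 4.

[41; 1, 2, 1, 82]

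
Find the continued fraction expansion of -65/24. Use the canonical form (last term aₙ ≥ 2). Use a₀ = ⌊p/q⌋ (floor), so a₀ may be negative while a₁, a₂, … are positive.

-65 = -3*24 + 7
24 = 3*7 + 3
7 = 2*3 + 1
3 = 3*1 + 0  (stop)
So -65/24 = [-3; 3, 2, 3].

[-3; 3, 2, 3]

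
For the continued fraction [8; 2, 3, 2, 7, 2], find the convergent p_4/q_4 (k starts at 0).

Using pₖ = aₖpₖ₋₁ + pₖ₋₂, qₖ = aₖqₖ₋₁ + qₖ₋₂ (with p₋₁=1, p₋₂=0, q₋₁=0, q₋₂=1):
  k=0: a=8, p=8, q=1
  k=1: a=2, p=17, q=2
  k=2: a=3, p=59, q=7
  k=3: a=2, p=135, q=16
  k=4: a=7, p=1004, q=119

1004/119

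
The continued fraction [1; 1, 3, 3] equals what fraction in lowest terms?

23/13

Fold from the inside: start with 3/1.
  3 + 1/3 = 10/3
  1 + 3/10 = 13/10
  1 + 10/13 = 23/13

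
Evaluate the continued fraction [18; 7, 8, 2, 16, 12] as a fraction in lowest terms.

436043/24037

Using pₖ = aₖpₖ₋₁ + pₖ₋₂ and qₖ = aₖqₖ₋₁ + qₖ₋₂:
  k=0: a=18, p=18, q=1
  k=1: a=7, p=127, q=7
  k=2: a=8, p=1034, q=57
  k=3: a=2, p=2195, q=121
  k=4: a=16, p=36154, q=1993
  k=5: a=12, p=436043, q=24037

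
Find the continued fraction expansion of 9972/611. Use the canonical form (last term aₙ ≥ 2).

[16; 3, 8, 1, 1, 11]

9972 = 16·611 + 196
611 = 3·196 + 23
196 = 8·23 + 12
23 = 1·12 + 11
12 = 1·11 + 1
11 = 11·1 + 0  (stop)
So 9972/611 = [16; 3, 8, 1, 1, 11].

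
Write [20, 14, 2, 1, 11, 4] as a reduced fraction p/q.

Using pₖ = aₖpₖ₋₁ + pₖ₋₂ and qₖ = aₖqₖ₋₁ + qₖ₋₂:
  k=0: a=20, p=20, q=1
  k=1: a=14, p=281, q=14
  k=2: a=2, p=582, q=29
  k=3: a=1, p=863, q=43
  k=4: a=11, p=10075, q=502
  k=5: a=4, p=41163, q=2051

41163/2051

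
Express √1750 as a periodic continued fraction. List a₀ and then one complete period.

[41; 1, 4, 1, 82]

a₀ = ⌊√1750⌋ = 41.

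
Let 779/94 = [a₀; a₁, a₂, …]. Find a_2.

779 = 8·94 + 27   →  a_0 = 8
94 = 3·27 + 13   →  a_1 = 3
27 = 2·13 + 1   →  a_2 = 2

2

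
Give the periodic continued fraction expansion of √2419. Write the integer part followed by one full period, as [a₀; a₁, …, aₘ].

a₀ = ⌊√2419⌋ = 49.
With m₀=0, d₀=1 and mₖ₊₁ = dₖaₖ − mₖ, dₖ₊₁ = (n − mₖ₊₁²)/dₖ, aₖ₊₁ = ⌊(a₀+mₖ₊₁)/dₖ₊₁⌋:
  k=1: m=49, d=18, a=5
  k=2: m=41, d=41, a=2
  k=3: m=41, d=18, a=5
  k=4: m=49, d=1, a=98
d=1 and a=2a₀=98 at k=4, so the next step gives (m, d) = (49, 18) again — its k=1 value — and the period has length 4.

[49; 5, 2, 5, 98]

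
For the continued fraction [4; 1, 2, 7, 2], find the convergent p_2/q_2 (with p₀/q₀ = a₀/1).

14/3

Using pₖ = aₖpₖ₋₁ + pₖ₋₂, qₖ = aₖqₖ₋₁ + qₖ₋₂ (with p₋₁=1, p₋₂=0, q₋₁=0, q₋₂=1):
  k=0: a=4, p=4, q=1
  k=1: a=1, p=5, q=1
  k=2: a=2, p=14, q=3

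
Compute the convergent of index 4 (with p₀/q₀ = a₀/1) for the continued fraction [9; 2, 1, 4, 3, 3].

Using pₖ = aₖpₖ₋₁ + pₖ₋₂, qₖ = aₖqₖ₋₁ + qₖ₋₂ (with p₋₁=1, p₋₂=0, q₋₁=0, q₋₂=1):
  k=0: a=9, p=9, q=1
  k=1: a=2, p=19, q=2
  k=2: a=1, p=28, q=3
  k=3: a=4, p=131, q=14
  k=4: a=3, p=421, q=45

421/45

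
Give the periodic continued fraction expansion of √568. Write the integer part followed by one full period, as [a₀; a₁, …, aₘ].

[23; 1, 4, 1, 46]

a₀ = ⌊√568⌋ = 23.
With m₀=0, d₀=1 and mₖ₊₁ = dₖaₖ − mₖ, dₖ₊₁ = (n − mₖ₊₁²)/dₖ, aₖ₊₁ = ⌊(a₀+mₖ₊₁)/dₖ₊₁⌋:
  k=1: m=23, d=39, a=1
  k=2: m=16, d=8, a=4
  k=3: m=16, d=39, a=1
  k=4: m=23, d=1, a=46
d=1 and a=2a₀=46 at k=4, so the next step gives (m, d) = (23, 39) again — its k=1 value — and the period has length 4.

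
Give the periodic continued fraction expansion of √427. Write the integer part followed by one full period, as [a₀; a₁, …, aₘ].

a₀ = ⌊√427⌋ = 20.
With m₀=0, d₀=1 and mₖ₊₁ = dₖaₖ − mₖ, dₖ₊₁ = (n − mₖ₊₁²)/dₖ, aₖ₊₁ = ⌊(a₀+mₖ₊₁)/dₖ₊₁⌋:
  k=1: m=20, d=27, a=1
  k=2: m=7, d=14, a=1
  k=3: m=7, d=27, a=1
  k=4: m=20, d=1, a=40
d=1 and a=2a₀=40 at k=4, so the next step gives (m, d) = (20, 27) again — its k=1 value — and the period has length 4.

[20; 1, 1, 1, 40]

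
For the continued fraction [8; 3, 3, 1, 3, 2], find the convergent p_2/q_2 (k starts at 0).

Using pₖ = aₖpₖ₋₁ + pₖ₋₂, qₖ = aₖqₖ₋₁ + qₖ₋₂ (with p₋₁=1, p₋₂=0, q₋₁=0, q₋₂=1):
  k=0: a=8, p=8, q=1
  k=1: a=3, p=25, q=3
  k=2: a=3, p=83, q=10

83/10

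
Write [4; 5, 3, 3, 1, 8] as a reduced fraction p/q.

Using pₖ = aₖpₖ₋₁ + pₖ₋₂ and qₖ = aₖqₖ₋₁ + qₖ₋₂:
  k=0: a=4, p=4, q=1
  k=1: a=5, p=21, q=5
  k=2: a=3, p=67, q=16
  k=3: a=3, p=222, q=53
  k=4: a=1, p=289, q=69
  k=5: a=8, p=2534, q=605

2534/605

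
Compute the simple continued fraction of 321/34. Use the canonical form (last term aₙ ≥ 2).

321 = 9×34 + 15
34 = 2×15 + 4
15 = 3×4 + 3
4 = 1×3 + 1
3 = 3×1 + 0  (stop)
So 321/34 = [9; 2, 3, 1, 3].

[9; 2, 3, 1, 3]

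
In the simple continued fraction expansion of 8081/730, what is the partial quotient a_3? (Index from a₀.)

5

8081 = 11·730 + 51   →  a_0 = 11
730 = 14·51 + 16   →  a_1 = 14
51 = 3·16 + 3   →  a_2 = 3
16 = 5·3 + 1   →  a_3 = 5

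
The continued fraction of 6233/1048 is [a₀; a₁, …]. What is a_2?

6233 = 5·1048 + 993   →  a_0 = 5
1048 = 1·993 + 55   →  a_1 = 1
993 = 18·55 + 3   →  a_2 = 18

18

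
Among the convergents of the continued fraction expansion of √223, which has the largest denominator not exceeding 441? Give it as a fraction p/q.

6481/434

√223 = [14; 1, 13, 1, 28, …] (period length 4).
Convergents:
  p_0/q_0 = 14/1
  p_1/q_1 = 15/1
  p_2/q_2 = 209/14
  p_3/q_3 = 224/15
  p_4/q_4 = 6481/434
  p_5/q_5 = 6705/449
q_4 = 434 ≤ 441 < 449 = q_5, so the answer is 6481/434.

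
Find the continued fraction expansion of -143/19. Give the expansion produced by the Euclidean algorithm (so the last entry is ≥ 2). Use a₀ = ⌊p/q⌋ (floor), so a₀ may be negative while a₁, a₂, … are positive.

-143 = -8×19 + 9
19 = 2×9 + 1
9 = 9×1 + 0  (stop)
So -143/19 = [-8; 2, 9].

[-8; 2, 9]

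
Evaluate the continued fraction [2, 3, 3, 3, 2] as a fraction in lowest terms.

175/76

Using pₖ = aₖpₖ₋₁ + pₖ₋₂ and qₖ = aₖqₖ₋₁ + qₖ₋₂:
  k=0: a=2, p=2, q=1
  k=1: a=3, p=7, q=3
  k=2: a=3, p=23, q=10
  k=3: a=3, p=76, q=33
  k=4: a=2, p=175, q=76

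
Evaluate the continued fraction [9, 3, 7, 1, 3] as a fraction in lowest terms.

904/97

Fold from the inside: start with 3/1.
  1 + 1/3 = 4/3
  7 + 3/4 = 31/4
  3 + 4/31 = 97/31
  9 + 31/97 = 904/97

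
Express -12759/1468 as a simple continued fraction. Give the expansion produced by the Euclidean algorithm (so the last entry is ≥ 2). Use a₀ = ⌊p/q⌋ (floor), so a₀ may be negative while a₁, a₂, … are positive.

-12759 = -9*1468 + 453
1468 = 3*453 + 109
453 = 4*109 + 17
109 = 6*17 + 7
17 = 2*7 + 3
7 = 2*3 + 1
3 = 3*1 + 0  (stop)
So -12759/1468 = [-9; 3, 4, 6, 2, 2, 3].

[-9; 3, 4, 6, 2, 2, 3]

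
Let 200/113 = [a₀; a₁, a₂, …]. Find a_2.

200 = 1·113 + 87   →  a_0 = 1
113 = 1·87 + 26   →  a_1 = 1
87 = 3·26 + 9   →  a_2 = 3

3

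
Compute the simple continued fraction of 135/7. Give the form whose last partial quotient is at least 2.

135 = 19×7 + 2
7 = 3×2 + 1
2 = 2×1 + 0  (stop)
So 135/7 = [19; 3, 2].

[19; 3, 2]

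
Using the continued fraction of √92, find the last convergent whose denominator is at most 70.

√92 = [9; 1, 1, 2, 4, 2, 1, 1, 18, …] (period length 8).
Convergents:
  p_0/q_0 = 9/1
  p_1/q_1 = 10/1
  p_2/q_2 = 19/2
  p_3/q_3 = 48/5
  p_4/q_4 = 211/22
  p_5/q_5 = 470/49
  p_6/q_6 = 681/71
q_5 = 49 ≤ 70 < 71 = q_6, so the answer is 470/49.

470/49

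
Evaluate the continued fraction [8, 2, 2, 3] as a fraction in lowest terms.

143/17

Fold from the inside: start with 3/1.
  2 + 1/3 = 7/3
  2 + 3/7 = 17/7
  8 + 7/17 = 143/17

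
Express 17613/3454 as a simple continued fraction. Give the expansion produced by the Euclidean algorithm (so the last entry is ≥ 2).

17613 = 5·3454 + 343
3454 = 10·343 + 24
343 = 14·24 + 7
24 = 3·7 + 3
7 = 2·3 + 1
3 = 3·1 + 0  (stop)
So 17613/3454 = [5; 10, 14, 3, 2, 3].

[5; 10, 14, 3, 2, 3]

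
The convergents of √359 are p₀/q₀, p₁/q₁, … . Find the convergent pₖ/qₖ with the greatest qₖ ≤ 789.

13661/721

√359 = [18; 1, 17, 1, 36, …] (period length 4).
Convergents:
  p_0/q_0 = 18/1
  p_1/q_1 = 19/1
  p_2/q_2 = 341/18
  p_3/q_3 = 360/19
  p_4/q_4 = 13301/702
  p_5/q_5 = 13661/721
  p_6/q_6 = 245538/12959
q_5 = 721 ≤ 789 < 12959 = q_6, so the answer is 13661/721.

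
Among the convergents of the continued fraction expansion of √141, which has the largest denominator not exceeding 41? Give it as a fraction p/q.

95/8

√141 = [11; 1, 6, 1, 22, …] (period length 4).
Convergents:
  p_0/q_0 = 11/1
  p_1/q_1 = 12/1
  p_2/q_2 = 83/7
  p_3/q_3 = 95/8
  p_4/q_4 = 2173/183
q_3 = 8 ≤ 41 < 183 = q_4, so the answer is 95/8.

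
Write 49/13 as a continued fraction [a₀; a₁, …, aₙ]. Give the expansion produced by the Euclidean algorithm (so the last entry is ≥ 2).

[3; 1, 3, 3]

49 = 3·13 + 10
13 = 1·10 + 3
10 = 3·3 + 1
3 = 3·1 + 0  (stop)
So 49/13 = [3; 1, 3, 3].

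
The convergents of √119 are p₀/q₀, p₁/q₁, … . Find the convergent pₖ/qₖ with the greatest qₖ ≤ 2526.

√119 = [10; 1, 9, 1, 20, …] (period length 4).
Convergents:
  p_0/q_0 = 10/1
  p_1/q_1 = 11/1
  p_2/q_2 = 109/10
  p_3/q_3 = 120/11
  p_4/q_4 = 2509/230
  p_5/q_5 = 2629/241
  p_6/q_6 = 26170/2399
  p_7/q_7 = 28799/2640
q_6 = 2399 ≤ 2526 < 2640 = q_7, so the answer is 26170/2399.

26170/2399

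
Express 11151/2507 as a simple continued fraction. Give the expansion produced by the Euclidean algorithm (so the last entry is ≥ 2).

11151 = 4·2507 + 1123
2507 = 2·1123 + 261
1123 = 4·261 + 79
261 = 3·79 + 24
79 = 3·24 + 7
24 = 3·7 + 3
7 = 2·3 + 1
3 = 3·1 + 0  (stop)
So 11151/2507 = [4; 2, 4, 3, 3, 3, 2, 3].

[4; 2, 4, 3, 3, 3, 2, 3]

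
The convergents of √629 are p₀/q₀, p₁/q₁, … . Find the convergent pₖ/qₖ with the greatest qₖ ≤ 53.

627/25

√629 = [25; 12, 1, 1, 12, 50, …] (period length 5).
Convergents:
  p_0/q_0 = 25/1
  p_1/q_1 = 301/12
  p_2/q_2 = 326/13
  p_3/q_3 = 627/25
  p_4/q_4 = 7850/313
q_3 = 25 ≤ 53 < 313 = q_4, so the answer is 627/25.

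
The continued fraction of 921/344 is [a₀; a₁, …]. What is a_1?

1

921 = 2·344 + 233   →  a_0 = 2
344 = 1·233 + 111   →  a_1 = 1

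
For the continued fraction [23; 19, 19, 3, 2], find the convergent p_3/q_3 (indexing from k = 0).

25473/1105

Using pₖ = aₖpₖ₋₁ + pₖ₋₂, qₖ = aₖqₖ₋₁ + qₖ₋₂ (with p₋₁=1, p₋₂=0, q₋₁=0, q₋₂=1):
  k=0: a=23, p=23, q=1
  k=1: a=19, p=438, q=19
  k=2: a=19, p=8345, q=362
  k=3: a=3, p=25473, q=1105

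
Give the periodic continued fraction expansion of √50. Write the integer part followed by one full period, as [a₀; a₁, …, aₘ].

a₀ = ⌊√50⌋ = 7.
With m₀=0, d₀=1 and mₖ₊₁ = dₖaₖ − mₖ, dₖ₊₁ = (n − mₖ₊₁²)/dₖ, aₖ₊₁ = ⌊(a₀+mₖ₊₁)/dₖ₊₁⌋:
  k=1: m=7, d=1, a=14
d=1 and a=2a₀=14 at k=1, so the next step gives (m, d) = (7, 1) again — its k=1 value — and the period has length 1.

[7; 14]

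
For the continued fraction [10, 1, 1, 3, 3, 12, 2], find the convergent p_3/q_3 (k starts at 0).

Using pₖ = aₖpₖ₋₁ + pₖ₋₂, qₖ = aₖqₖ₋₁ + qₖ₋₂ (with p₋₁=1, p₋₂=0, q₋₁=0, q₋₂=1):
  k=0: a=10, p=10, q=1
  k=1: a=1, p=11, q=1
  k=2: a=1, p=21, q=2
  k=3: a=3, p=74, q=7

74/7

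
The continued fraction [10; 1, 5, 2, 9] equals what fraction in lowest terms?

Fold from the inside: start with 9/1.
  2 + 1/9 = 19/9
  5 + 9/19 = 104/19
  1 + 19/104 = 123/104
  10 + 104/123 = 1334/123

1334/123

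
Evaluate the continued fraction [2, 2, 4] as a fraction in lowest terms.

22/9

Fold from the inside: start with 4/1.
  2 + 1/4 = 9/4
  2 + 4/9 = 22/9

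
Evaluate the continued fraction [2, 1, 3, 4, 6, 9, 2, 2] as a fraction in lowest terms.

14006/5067

Using pₖ = aₖpₖ₋₁ + pₖ₋₂ and qₖ = aₖqₖ₋₁ + qₖ₋₂:
  k=0: a=2, p=2, q=1
  k=1: a=1, p=3, q=1
  k=2: a=3, p=11, q=4
  k=3: a=4, p=47, q=17
  k=4: a=6, p=293, q=106
  k=5: a=9, p=2684, q=971
  k=6: a=2, p=5661, q=2048
  k=7: a=2, p=14006, q=5067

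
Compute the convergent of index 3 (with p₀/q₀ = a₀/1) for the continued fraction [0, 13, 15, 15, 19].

226/2953

Using pₖ = aₖpₖ₋₁ + pₖ₋₂, qₖ = aₖqₖ₋₁ + qₖ₋₂ (with p₋₁=1, p₋₂=0, q₋₁=0, q₋₂=1):
  k=0: a=0, p=0, q=1
  k=1: a=13, p=1, q=13
  k=2: a=15, p=15, q=196
  k=3: a=15, p=226, q=2953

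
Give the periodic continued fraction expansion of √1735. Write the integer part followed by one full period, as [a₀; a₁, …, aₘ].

[41; 1, 1, 1, 7, 1, 1, 1, 82]

a₀ = ⌊√1735⌋ = 41.
With m₀=0, d₀=1 and mₖ₊₁ = dₖaₖ − mₖ, dₖ₊₁ = (n − mₖ₊₁²)/dₖ, aₖ₊₁ = ⌊(a₀+mₖ₊₁)/dₖ₊₁⌋:
  k=1: m=41, d=54, a=1
  k=2: m=13, d=29, a=1
  k=3: m=16, d=51, a=1
  k=4: m=35, d=10, a=7
  k=5: m=35, d=51, a=1
  k=6: m=16, d=29, a=1
  k=7: m=13, d=54, a=1
  k=8: m=41, d=1, a=82
d=1 and a=2a₀=82 at k=8, so the next step gives (m, d) = (41, 54) again — its k=1 value — and the period has length 8.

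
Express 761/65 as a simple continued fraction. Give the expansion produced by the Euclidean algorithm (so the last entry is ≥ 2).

[11; 1, 2, 2, 2, 1, 2]

761 = 11×65 + 46
65 = 1×46 + 19
46 = 2×19 + 8
19 = 2×8 + 3
8 = 2×3 + 2
3 = 1×2 + 1
2 = 2×1 + 0  (stop)
So 761/65 = [11; 1, 2, 2, 2, 1, 2].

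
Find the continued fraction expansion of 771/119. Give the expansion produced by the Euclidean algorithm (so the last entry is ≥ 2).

[6; 2, 11, 2, 2]

771 = 6·119 + 57
119 = 2·57 + 5
57 = 11·5 + 2
5 = 2·2 + 1
2 = 2·1 + 0  (stop)
So 771/119 = [6; 2, 11, 2, 2].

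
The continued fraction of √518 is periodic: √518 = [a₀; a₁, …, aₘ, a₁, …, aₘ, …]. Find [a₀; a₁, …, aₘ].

a₀ = ⌊√518⌋ = 22.

[22; 1, 3, 6, 3, 1, 44]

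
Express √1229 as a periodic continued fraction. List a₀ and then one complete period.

[35; 17, 1, 1, 17, 70]

a₀ = ⌊√1229⌋ = 35.
With m₀=0, d₀=1 and mₖ₊₁ = dₖaₖ − mₖ, dₖ₊₁ = (n − mₖ₊₁²)/dₖ, aₖ₊₁ = ⌊(a₀+mₖ₊₁)/dₖ₊₁⌋:
  k=1: m=35, d=4, a=17
  k=2: m=33, d=35, a=1
  k=3: m=2, d=35, a=1
  k=4: m=33, d=4, a=17
  k=5: m=35, d=1, a=70
d=1 and a=2a₀=70 at k=5, so the next step gives (m, d) = (35, 4) again — its k=1 value — and the period has length 5.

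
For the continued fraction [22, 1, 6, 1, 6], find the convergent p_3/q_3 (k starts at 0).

Using pₖ = aₖpₖ₋₁ + pₖ₋₂, qₖ = aₖqₖ₋₁ + qₖ₋₂ (with p₋₁=1, p₋₂=0, q₋₁=0, q₋₂=1):
  k=0: a=22, p=22, q=1
  k=1: a=1, p=23, q=1
  k=2: a=6, p=160, q=7
  k=3: a=1, p=183, q=8

183/8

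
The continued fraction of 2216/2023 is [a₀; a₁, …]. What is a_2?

2216 = 1·2023 + 193   →  a_0 = 1
2023 = 10·193 + 93   →  a_1 = 10
193 = 2·93 + 7   →  a_2 = 2

2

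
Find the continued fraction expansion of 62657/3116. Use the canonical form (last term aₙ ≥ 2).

[20; 9, 4, 16, 1, 1, 2]

62657 = 20*3116 + 337
3116 = 9*337 + 83
337 = 4*83 + 5
83 = 16*5 + 3
5 = 1*3 + 2
3 = 1*2 + 1
2 = 2*1 + 0  (stop)
So 62657/3116 = [20; 9, 4, 16, 1, 1, 2].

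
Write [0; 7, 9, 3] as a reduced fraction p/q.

Fold from the inside: start with 3/1.
  9 + 1/3 = 28/3
  7 + 3/28 = 199/28
  0 + 28/199 = 28/199

28/199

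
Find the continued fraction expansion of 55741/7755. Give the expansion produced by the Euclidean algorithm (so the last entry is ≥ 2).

[7; 5, 3, 15, 3, 10]

55741 = 7·7755 + 1456
7755 = 5·1456 + 475
1456 = 3·475 + 31
475 = 15·31 + 10
31 = 3·10 + 1
10 = 10·1 + 0  (stop)
So 55741/7755 = [7; 5, 3, 15, 3, 10].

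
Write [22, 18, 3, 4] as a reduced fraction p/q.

5249/238

Fold from the inside: start with 4/1.
  3 + 1/4 = 13/4
  18 + 4/13 = 238/13
  22 + 13/238 = 5249/238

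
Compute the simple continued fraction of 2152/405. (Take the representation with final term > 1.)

[5; 3, 5, 3, 2, 3]

2152 = 5·405 + 127
405 = 3·127 + 24
127 = 5·24 + 7
24 = 3·7 + 3
7 = 2·3 + 1
3 = 3·1 + 0  (stop)
So 2152/405 = [5; 3, 5, 3, 2, 3].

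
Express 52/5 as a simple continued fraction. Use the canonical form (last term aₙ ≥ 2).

[10; 2, 2]

52 = 10×5 + 2
5 = 2×2 + 1
2 = 2×1 + 0  (stop)
So 52/5 = [10; 2, 2].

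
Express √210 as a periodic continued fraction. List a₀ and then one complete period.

a₀ = ⌊√210⌋ = 14.
With m₀=0, d₀=1 and mₖ₊₁ = dₖaₖ − mₖ, dₖ₊₁ = (n − mₖ₊₁²)/dₖ, aₖ₊₁ = ⌊(a₀+mₖ₊₁)/dₖ₊₁⌋:
  k=1: m=14, d=14, a=2
  k=2: m=14, d=1, a=28
d=1 and a=2a₀=28 at k=2, so the next step gives (m, d) = (14, 14) again — its k=1 value — and the period has length 2.

[14; 2, 28]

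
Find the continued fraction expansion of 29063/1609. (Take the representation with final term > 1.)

29063 = 18*1609 + 101
1609 = 15*101 + 94
101 = 1*94 + 7
94 = 13*7 + 3
7 = 2*3 + 1
3 = 3*1 + 0  (stop)
So 29063/1609 = [18; 15, 1, 13, 2, 3].

[18; 15, 1, 13, 2, 3]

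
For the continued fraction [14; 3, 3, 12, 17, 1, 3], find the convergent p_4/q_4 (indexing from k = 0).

30046/2101

Using pₖ = aₖpₖ₋₁ + pₖ₋₂, qₖ = aₖqₖ₋₁ + qₖ₋₂ (with p₋₁=1, p₋₂=0, q₋₁=0, q₋₂=1):
  k=0: a=14, p=14, q=1
  k=1: a=3, p=43, q=3
  k=2: a=3, p=143, q=10
  k=3: a=12, p=1759, q=123
  k=4: a=17, p=30046, q=2101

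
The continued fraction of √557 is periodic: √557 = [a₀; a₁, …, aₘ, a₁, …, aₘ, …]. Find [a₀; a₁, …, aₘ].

[23; 1, 1, 1, 1, 46]

a₀ = ⌊√557⌋ = 23.
With m₀=0, d₀=1 and mₖ₊₁ = dₖaₖ − mₖ, dₖ₊₁ = (n − mₖ₊₁²)/dₖ, aₖ₊₁ = ⌊(a₀+mₖ₊₁)/dₖ₊₁⌋:
  k=1: m=23, d=28, a=1
  k=2: m=5, d=19, a=1
  k=3: m=14, d=19, a=1
  k=4: m=5, d=28, a=1
  k=5: m=23, d=1, a=46
d=1 and a=2a₀=46 at k=5, so the next step gives (m, d) = (23, 28) again — its k=1 value — and the period has length 5.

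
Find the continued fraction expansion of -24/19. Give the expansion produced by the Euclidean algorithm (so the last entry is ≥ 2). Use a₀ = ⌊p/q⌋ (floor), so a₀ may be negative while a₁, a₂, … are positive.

-24 = -2*19 + 14
19 = 1*14 + 5
14 = 2*5 + 4
5 = 1*4 + 1
4 = 4*1 + 0  (stop)
So -24/19 = [-2; 1, 2, 1, 4].

[-2; 1, 2, 1, 4]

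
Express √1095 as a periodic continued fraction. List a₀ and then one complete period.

[33; 11, 66]

a₀ = ⌊√1095⌋ = 33.
With m₀=0, d₀=1 and mₖ₊₁ = dₖaₖ − mₖ, dₖ₊₁ = (n − mₖ₊₁²)/dₖ, aₖ₊₁ = ⌊(a₀+mₖ₊₁)/dₖ₊₁⌋:
  k=1: m=33, d=6, a=11
  k=2: m=33, d=1, a=66
d=1 and a=2a₀=66 at k=2, so the next step gives (m, d) = (33, 6) again — its k=1 value — and the period has length 2.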